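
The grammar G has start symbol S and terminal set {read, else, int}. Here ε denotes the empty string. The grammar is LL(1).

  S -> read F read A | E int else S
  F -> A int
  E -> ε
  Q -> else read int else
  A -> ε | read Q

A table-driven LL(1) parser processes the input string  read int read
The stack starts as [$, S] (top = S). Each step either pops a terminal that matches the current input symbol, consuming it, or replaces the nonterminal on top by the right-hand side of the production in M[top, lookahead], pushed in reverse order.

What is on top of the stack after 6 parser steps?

A

     Stack            Input            Action
  1  $ S              read int read $  expand S -> read F read A
  2  $ A read F read  read int read $  match read
  3  $ A read F       int read $       expand F -> A int
  4  $ A read int A   int read $       expand A -> ε
  5  $ A read int     int read $       match int
  6  $ A read         read $           match read
Stack after step 6: $ A (top = A).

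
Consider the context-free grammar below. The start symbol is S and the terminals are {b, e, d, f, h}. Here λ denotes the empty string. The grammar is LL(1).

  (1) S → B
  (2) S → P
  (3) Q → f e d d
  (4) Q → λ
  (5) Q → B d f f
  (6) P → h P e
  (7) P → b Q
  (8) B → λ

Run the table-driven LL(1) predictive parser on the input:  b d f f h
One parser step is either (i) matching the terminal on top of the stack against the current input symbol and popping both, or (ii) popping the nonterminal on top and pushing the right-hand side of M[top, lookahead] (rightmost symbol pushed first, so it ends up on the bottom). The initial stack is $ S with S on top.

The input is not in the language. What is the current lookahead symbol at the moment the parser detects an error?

h

step 1: stack=$ S  input=b d f f h $  — expand S → P
step 2: stack=$ P  input=b d f f h $  — expand P → b Q
step 3: stack=$ Q b  input=b d f f h $  — match b
step 4: stack=$ Q  input=d f f h $  — expand Q → B d f f
step 5: stack=$ f f d B  input=d f f h $  — expand B → λ
step 6: stack=$ f f d  input=d f f h $  — match d
step 7: stack=$ f f  input=f f h $  — match f
step 8: stack=$ f  input=f h $  — match f
step 9: stack=$  input=h $  — error: stack empty but input remains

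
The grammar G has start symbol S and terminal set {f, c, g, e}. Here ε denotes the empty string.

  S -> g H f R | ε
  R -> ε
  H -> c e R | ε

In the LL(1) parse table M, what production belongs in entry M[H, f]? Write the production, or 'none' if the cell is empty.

FIRST(S) = {ε, g}
FIRST(R) = {ε}
FIRST(H) = {ε, c}
FOLLOW(S) includes $ since S is the start symbol.
FOLLOW(H): in S->g H f R, H is followed by f R with FIRST {f}. Thus FOLLOW(H) = {f}.
For H -> c e R: FIRST(c e R) = {c}, so it goes in M[H, t] for t ∈ {c}.
For H -> ε: FIRST(ε) = {ε}, so it goes in M[H, t] for t ∈ {}; since ε ∈ FIRST, also for every t ∈ FOLLOW(H) = {f}.

H -> ε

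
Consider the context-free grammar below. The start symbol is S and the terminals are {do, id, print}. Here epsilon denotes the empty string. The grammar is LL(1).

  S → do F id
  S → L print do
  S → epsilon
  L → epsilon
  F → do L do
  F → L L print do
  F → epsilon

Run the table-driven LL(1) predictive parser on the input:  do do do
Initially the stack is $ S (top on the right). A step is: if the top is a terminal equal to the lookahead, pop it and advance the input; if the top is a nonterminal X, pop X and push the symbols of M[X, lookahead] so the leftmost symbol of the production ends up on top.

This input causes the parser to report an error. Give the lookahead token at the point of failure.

$

step 1: stack=$ S  input=do do do $  — expand S → do F id
step 2: stack=$ id F do  input=do do do $  — match do
step 3: stack=$ id F  input=do do $  — expand F → do L do
step 4: stack=$ id do L do  input=do do $  — match do
step 5: stack=$ id do L  input=do $  — expand L → epsilon
step 6: stack=$ id do  input=do $  — match do
step 7: stack=$ id  input=$  — error: top is terminal id but lookahead is $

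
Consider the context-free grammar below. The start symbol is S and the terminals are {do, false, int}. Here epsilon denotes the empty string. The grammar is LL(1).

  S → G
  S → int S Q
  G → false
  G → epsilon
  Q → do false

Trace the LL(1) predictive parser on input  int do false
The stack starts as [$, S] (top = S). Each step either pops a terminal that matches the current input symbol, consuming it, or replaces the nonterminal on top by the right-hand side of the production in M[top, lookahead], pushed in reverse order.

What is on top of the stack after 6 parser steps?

false

step 1: stack=$ S  input=int do false $  — expand S → int S Q
step 2: stack=$ Q S int  input=int do false $  — match int
step 3: stack=$ Q S  input=do false $  — expand S → G
step 4: stack=$ Q G  input=do false $  — expand G → epsilon
step 5: stack=$ Q  input=do false $  — expand Q → do false
step 6: stack=$ false do  input=do false $  — match do
Stack after step 6: $ false (top = false).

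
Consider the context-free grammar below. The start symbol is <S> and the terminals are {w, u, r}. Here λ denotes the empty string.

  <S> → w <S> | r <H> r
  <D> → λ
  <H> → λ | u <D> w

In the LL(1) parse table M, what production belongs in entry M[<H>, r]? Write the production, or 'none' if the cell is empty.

FIRST(<S>): from <S>→w <S> we get {w}; from <S>→r <H> r we get {r}. So FIRST(<S>) = {r, w}.
FIRST(<D>): from <D>→λ we get {λ}. So FIRST(<D>) = {λ}.
FIRST(<H>): from <H>→λ we get {λ}; from <H>→u <D> w we get {u}. So FIRST(<H>) = {λ, u}.
FOLLOW(<S>) includes $ since <S> is the start symbol.
FOLLOW(<H>): in <S>→r <H> r, <H> is followed by r with FIRST {r}. Thus FOLLOW(<H>) = {r}.
For <H> → λ: FIRST(λ) = {λ}, so it goes in M[<H>, t] for t ∈ {}; since λ ∈ FIRST, also for every t ∈ FOLLOW(<H>) = {r}.
For <H> → u <D> w: FIRST(u <D> w) = {u}, so it goes in M[<H>, t] for t ∈ {u}.

<H> → λ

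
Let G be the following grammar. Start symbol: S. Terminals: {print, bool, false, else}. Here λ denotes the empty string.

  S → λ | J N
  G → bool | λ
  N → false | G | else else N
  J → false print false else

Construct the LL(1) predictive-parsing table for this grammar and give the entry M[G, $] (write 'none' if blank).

FIRST(G): from G→bool we get {bool}; from G→λ we get {λ}. So FIRST(G) = {λ, bool}.
FIRST(J): from J→false print false else we get {false}. So FIRST(J) = {false}.
FIRST(S): from S→λ we get {λ}; from S→J N we get {false}. So FIRST(S) = {λ, false}.
FIRST(N): from N→false we get {false}; from N→G we get {λ, bool}; from N→else else N we get {else}. So FIRST(N) = {λ, bool, else, false}.
FOLLOW(S) includes $ since S is the start symbol.
FOLLOW(N): in S→J N, the suffix after N is empty, so FOLLOW(N) ⊇ FOLLOW(S) = {$}; in N→else else N, the suffix after N is empty (adds nothing new). Thus FOLLOW(N) = {$}.
FOLLOW(G): in N→G, the suffix after G is empty, so FOLLOW(G) ⊇ FOLLOW(N) = {$}. Thus FOLLOW(G) = {$}.
For G → bool: FIRST(bool) = {bool}, so it goes in M[G, t] for t ∈ {bool}.
For G → λ: FIRST(λ) = {λ}, so it goes in M[G, t] for t ∈ {}; since λ ∈ FIRST, also for every t ∈ FOLLOW(G) = {$}.

G → λ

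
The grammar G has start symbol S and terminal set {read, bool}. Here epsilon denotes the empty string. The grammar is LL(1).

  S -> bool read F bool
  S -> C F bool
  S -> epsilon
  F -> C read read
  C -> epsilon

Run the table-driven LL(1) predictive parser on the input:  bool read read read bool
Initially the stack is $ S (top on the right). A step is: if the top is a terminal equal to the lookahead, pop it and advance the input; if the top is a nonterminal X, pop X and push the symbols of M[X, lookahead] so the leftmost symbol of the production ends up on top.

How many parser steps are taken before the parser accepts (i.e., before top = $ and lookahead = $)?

8

     Stack               Input                       Action
  1  $ S                 bool read read read bool $  expand S -> bool read F bool
  2  $ bool F read bool  bool read read read bool $  match bool
  3  $ bool F read       read read read bool $       match read
  4  $ bool F            read read bool $            expand F -> C read read
  5  $ bool read read C  read read bool $            expand C -> epsilon
  6  $ bool read read    read read bool $            match read
  7  $ bool read         read bool $                 match read
  8  $ bool              bool $                      match bool
Accept reached after 8 steps.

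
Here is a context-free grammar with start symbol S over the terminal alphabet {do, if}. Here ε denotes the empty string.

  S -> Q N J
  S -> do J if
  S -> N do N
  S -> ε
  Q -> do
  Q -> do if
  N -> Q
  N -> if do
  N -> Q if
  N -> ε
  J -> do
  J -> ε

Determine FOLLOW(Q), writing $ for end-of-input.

{$, do, if}

FIRST(Q) = {do}
FIRST(J) = {ε, do}
FIRST(N) = {ε, do, if}  (via Q, Q if)
FIRST(S) = {ε, do, if}  (via Q N J, N do N)
FOLLOW(S) includes $ since S is the start symbol.
FOLLOW(S): S appears on no right-hand side. Thus FOLLOW(S) = {$}.
FOLLOW(N): in S->Q N J, N is followed by J with FIRST {ε, do}; in S->Q N J, the suffix after N is nullable, so FOLLOW(N) ⊇ FOLLOW(S) = {$}; in S->N do N (occurrence 1), N is followed by do N with FIRST {do}; in S->N do N (occurrence 2), the suffix after N is empty, so FOLLOW(N) ⊇ FOLLOW(S) = {$}. Thus FOLLOW(N) = {$, do}.
FOLLOW(Q): in S->Q N J, Q is followed by N J with FIRST {ε, do, if}; in S->Q N J, the suffix after Q is nullable, so FOLLOW(Q) ⊇ FOLLOW(S) = {$}; in N->Q, the suffix after Q is empty, so FOLLOW(Q) ⊇ FOLLOW(N) = {$, do}; in N->Q if, Q is followed by if with FIRST {if}. Thus FOLLOW(Q) = {$, do, if}.
FOLLOW(J): in S->Q N J, the suffix after J is empty, so FOLLOW(J) ⊇ FOLLOW(S) = {$}; in S->do J if, J is followed by if with FIRST {if}. Thus FOLLOW(J) = {$, if}.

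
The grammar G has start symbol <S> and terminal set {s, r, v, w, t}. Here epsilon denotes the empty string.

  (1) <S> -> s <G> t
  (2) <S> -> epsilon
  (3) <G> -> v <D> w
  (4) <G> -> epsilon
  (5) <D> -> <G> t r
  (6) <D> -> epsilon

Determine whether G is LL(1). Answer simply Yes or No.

FIRST(<S>) = {epsilon, s}
FIRST(<G>) = {epsilon, v}
FIRST(<D>) = {epsilon, t, v}
FOLLOW(<S>) = {$}
FOLLOW(<G>) = {t}
FOLLOW(<D>) = {w}
Each cell of M receives at most one production.

Yes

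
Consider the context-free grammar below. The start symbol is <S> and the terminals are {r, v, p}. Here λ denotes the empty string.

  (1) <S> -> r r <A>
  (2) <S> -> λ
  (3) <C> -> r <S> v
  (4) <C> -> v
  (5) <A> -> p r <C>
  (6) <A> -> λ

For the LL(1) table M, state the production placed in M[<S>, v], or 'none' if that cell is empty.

FIRST(<S>) = {λ, r}
FIRST(<C>) = {r, v}
FIRST(<A>) = {λ, p}
FOLLOW(<S>) includes $ since <S> is the start symbol.
FOLLOW(<S>): in <C>->r <S> v, <S> is followed by v with FIRST {v}. Thus FOLLOW(<S>) = {$, v}.
For <S> -> r r <A>: FIRST(r r <A>) = {r}, so it goes in M[<S>, t] for t ∈ {r}.
For <S> -> λ: FIRST(λ) = {λ}, so it goes in M[<S>, t] for t ∈ {}; since λ ∈ FIRST, also for every t ∈ FOLLOW(<S>) = {$, v}.

<S> -> λ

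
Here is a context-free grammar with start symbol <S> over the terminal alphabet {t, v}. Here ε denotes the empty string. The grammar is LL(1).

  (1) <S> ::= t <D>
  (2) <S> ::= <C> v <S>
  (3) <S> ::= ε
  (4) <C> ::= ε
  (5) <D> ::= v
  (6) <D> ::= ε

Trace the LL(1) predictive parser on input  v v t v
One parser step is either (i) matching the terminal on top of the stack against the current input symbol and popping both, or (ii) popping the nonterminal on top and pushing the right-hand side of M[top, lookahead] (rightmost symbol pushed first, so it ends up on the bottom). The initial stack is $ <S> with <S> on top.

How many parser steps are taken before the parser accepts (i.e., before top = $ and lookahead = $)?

10

step 1: stack=$ <S>  input=v v t v $  — expand <S> ::= <C> v <S>
step 2: stack=$ <S> v <C>  input=v v t v $  — expand <C> ::= ε
step 3: stack=$ <S> v  input=v v t v $  — match v
step 4: stack=$ <S>  input=v t v $  — expand <S> ::= <C> v <S>
step 5: stack=$ <S> v <C>  input=v t v $  — expand <C> ::= ε
step 6: stack=$ <S> v  input=v t v $  — match v
step 7: stack=$ <S>  input=t v $  — expand <S> ::= t <D>
step 8: stack=$ <D> t  input=t v $  — match t
step 9: stack=$ <D>  input=v $  — expand <D> ::= v
step 10: stack=$ v  input=v $  — match v
Accept reached after 10 steps.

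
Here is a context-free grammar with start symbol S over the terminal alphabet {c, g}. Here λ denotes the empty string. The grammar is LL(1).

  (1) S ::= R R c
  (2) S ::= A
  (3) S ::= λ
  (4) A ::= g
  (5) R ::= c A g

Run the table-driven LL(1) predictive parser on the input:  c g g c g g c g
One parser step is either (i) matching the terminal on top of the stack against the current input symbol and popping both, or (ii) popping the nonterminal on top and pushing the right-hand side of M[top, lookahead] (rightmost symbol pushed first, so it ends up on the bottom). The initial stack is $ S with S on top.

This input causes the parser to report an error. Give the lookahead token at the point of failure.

g

      Stack        Input              Action
   1  $ S          c g g c g g c g $  expand S ::= R R c
   2  $ c R R      c g g c g g c g $  expand R ::= c A g
   3  $ c R g A c  c g g c g g c g $  match c
   4  $ c R g A    g g c g g c g $    expand A ::= g
   5  $ c R g g    g g c g g c g $    match g
   6  $ c R g      g c g g c g $      match g
   7  $ c R        c g g c g $        expand R ::= c A g
   8  $ c g A c    c g g c g $        match c
   9  $ c g A      g g c g $          expand A ::= g
  10  $ c g g      g g c g $          match g
  11  $ c g        g c g $            match g
  12  $ c          c g $              match c
  13  $            g $                error: stack empty but input remains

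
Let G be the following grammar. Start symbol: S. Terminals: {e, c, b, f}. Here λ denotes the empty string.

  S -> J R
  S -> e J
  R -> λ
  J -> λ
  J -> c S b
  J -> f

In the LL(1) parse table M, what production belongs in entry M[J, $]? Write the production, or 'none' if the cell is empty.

J -> λ

FIRST(R) = {λ}
FIRST(J) = {λ, c, f}
FIRST(S) = {λ, c, e, f}  (via J R)
FOLLOW(S) includes $ since S is the start symbol.
FOLLOW(S): in J->c S b, S is followed by b with FIRST {b}. Thus FOLLOW(S) = {$, b}.
FOLLOW(J): in S->J R, J is followed by R with FIRST {λ}; in S->J R, the suffix after J is nullable, so FOLLOW(J) ⊇ FOLLOW(S) = {$, b}; in S->e J, the suffix after J is empty, so FOLLOW(J) ⊇ FOLLOW(S) = {$, b}. Thus FOLLOW(J) = {$, b}.
For J -> λ: FIRST(λ) = {λ}, so it goes in M[J, t] for t ∈ {}; since λ ∈ FIRST, also for every t ∈ FOLLOW(J) = {$, b}.
For J -> c S b: FIRST(c S b) = {c}, so it goes in M[J, t] for t ∈ {c}.
For J -> f: FIRST(f) = {f}, so it goes in M[J, t] for t ∈ {f}.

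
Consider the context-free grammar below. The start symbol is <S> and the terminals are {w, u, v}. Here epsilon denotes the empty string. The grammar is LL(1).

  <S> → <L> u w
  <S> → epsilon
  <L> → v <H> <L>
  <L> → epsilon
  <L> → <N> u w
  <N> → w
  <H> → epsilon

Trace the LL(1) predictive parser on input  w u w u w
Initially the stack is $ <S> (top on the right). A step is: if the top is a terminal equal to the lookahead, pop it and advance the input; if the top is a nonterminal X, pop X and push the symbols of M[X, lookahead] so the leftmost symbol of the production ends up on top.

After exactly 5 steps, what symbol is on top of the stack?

step 1: stack=$ <S>  input=w u w u w $  — expand <S> → <L> u w
step 2: stack=$ w u <L>  input=w u w u w $  — expand <L> → <N> u w
step 3: stack=$ w u w u <N>  input=w u w u w $  — expand <N> → w
step 4: stack=$ w u w u w  input=w u w u w $  — match w
step 5: stack=$ w u w u  input=u w u w $  — match u
Stack after step 5: $ w u w (top = w).

w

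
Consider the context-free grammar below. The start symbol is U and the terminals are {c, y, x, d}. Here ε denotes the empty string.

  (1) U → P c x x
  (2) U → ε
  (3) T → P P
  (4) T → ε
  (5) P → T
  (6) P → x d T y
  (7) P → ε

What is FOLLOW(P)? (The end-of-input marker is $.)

FIRST(U): from U→P c x x we get {c, x}; from U→ε we get {ε}. So FIRST(U) = {ε, c, x}.
FIRST(T): from T→P P we get {ε, x}; from T→ε we get {ε}. So FIRST(T) = {ε, x}.
FIRST(P): from P→T we get {ε, x}; from P→x d T y we get {x}; from P→ε we get {ε}. So FIRST(P) = {ε, x}.
FOLLOW(U) includes $ since U is the start symbol.
FOLLOW(U): U appears on no right-hand side. Thus FOLLOW(U) = {$}.
FOLLOW(T): in P→T, the suffix after T is empty, so FOLLOW(T) ⊇ FOLLOW(P) = {c, x, y}; in P→x d T y, T is followed by y with FIRST {y}. Thus FOLLOW(T) = {c, x, y}.
FOLLOW(P): in U→P c x x, P is followed by c x x with FIRST {c}; in T→P P (occurrence 1), P is followed by P with FIRST {ε, x}; in T→P P (occurrence 1), the suffix after P is nullable, so FOLLOW(P) ⊇ FOLLOW(T) = {c, x, y}; in T→P P (occurrence 2), the suffix after P is empty, so FOLLOW(P) ⊇ FOLLOW(T) = {c, x, y}. Thus FOLLOW(P) = {c, x, y}.

{c, x, y}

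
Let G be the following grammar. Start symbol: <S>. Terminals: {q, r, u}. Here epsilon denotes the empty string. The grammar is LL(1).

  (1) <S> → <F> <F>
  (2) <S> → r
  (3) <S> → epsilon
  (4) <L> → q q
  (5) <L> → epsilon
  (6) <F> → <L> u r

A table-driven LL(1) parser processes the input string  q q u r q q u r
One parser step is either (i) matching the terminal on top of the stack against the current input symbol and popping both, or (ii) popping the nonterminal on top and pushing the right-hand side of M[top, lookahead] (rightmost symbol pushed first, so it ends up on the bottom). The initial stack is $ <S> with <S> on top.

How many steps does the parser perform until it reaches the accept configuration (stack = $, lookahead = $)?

13

      Stack          Input              Action
   1  $ <S>          q q u r q q u r $  expand <S> → <F> <F>
   2  $ <F> <F>      q q u r q q u r $  expand <F> → <L> u r
   3  $ <F> r u <L>  q q u r q q u r $  expand <L> → q q
   4  $ <F> r u q q  q q u r q q u r $  match q
   5  $ <F> r u q    q u r q q u r $    match q
   6  $ <F> r u      u r q q u r $      match u
   7  $ <F> r        r q q u r $        match r
   8  $ <F>          q q u r $          expand <F> → <L> u r
   9  $ r u <L>      q q u r $          expand <L> → q q
  10  $ r u q q      q q u r $          match q
  11  $ r u q        q u r $            match q
  12  $ r u          u r $              match u
  13  $ r            r $                match r
Accept reached after 13 steps.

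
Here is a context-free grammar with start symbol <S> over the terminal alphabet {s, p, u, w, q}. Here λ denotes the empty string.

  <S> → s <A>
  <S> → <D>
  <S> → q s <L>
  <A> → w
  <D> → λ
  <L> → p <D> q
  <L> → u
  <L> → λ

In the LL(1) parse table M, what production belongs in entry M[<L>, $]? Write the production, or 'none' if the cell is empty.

<L> → λ

FIRST(<A>) = {w}
FIRST(<D>) = {λ}
FIRST(<L>) = {λ, p, u}
FIRST(<S>) = {λ, q, s}  (via <D>)
FOLLOW(<S>) includes $ since <S> is the start symbol.
FOLLOW(<S>): <S> appears on no right-hand side. Thus FOLLOW(<S>) = {$}.
FOLLOW(<L>): in <S>→q s <L>, the suffix after <L> is empty, so FOLLOW(<L>) ⊇ FOLLOW(<S>) = {$}. Thus FOLLOW(<L>) = {$}.
For <L> → p <D> q: FIRST(p <D> q) = {p}, so it goes in M[<L>, t] for t ∈ {p}.
For <L> → u: FIRST(u) = {u}, so it goes in M[<L>, t] for t ∈ {u}.
For <L> → λ: FIRST(λ) = {λ}, so it goes in M[<L>, t] for t ∈ {}; since λ ∈ FIRST, also for every t ∈ FOLLOW(<L>) = {$}.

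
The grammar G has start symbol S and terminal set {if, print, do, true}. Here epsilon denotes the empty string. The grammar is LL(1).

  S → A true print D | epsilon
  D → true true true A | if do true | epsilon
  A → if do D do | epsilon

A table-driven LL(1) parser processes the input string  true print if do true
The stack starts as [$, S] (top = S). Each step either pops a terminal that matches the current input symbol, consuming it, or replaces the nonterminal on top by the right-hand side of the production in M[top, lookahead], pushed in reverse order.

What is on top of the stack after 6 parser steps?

     Stack             Input                    Action
  1  $ S               true print if do true $  expand S → A true print D
  2  $ D print true A  true print if do true $  expand A → epsilon
  3  $ D print true    true print if do true $  match true
  4  $ D print         print if do true $       match print
  5  $ D               if do true $             expand D → if do true
  6  $ true do if      if do true $             match if
Stack after step 6: $ true do (top = do).

do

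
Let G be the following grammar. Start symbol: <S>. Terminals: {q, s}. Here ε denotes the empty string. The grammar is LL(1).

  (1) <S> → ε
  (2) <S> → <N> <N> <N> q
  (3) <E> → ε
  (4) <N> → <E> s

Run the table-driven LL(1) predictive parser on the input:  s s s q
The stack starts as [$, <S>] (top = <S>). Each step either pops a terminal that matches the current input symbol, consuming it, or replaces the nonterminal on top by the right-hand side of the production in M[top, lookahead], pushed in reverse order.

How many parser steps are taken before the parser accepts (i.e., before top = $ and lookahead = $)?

      Stack              Input      Action
   1  $ <S>              s s s q $  expand <S> → <N> <N> <N> q
   2  $ q <N> <N> <N>    s s s q $  expand <N> → <E> s
   3  $ q <N> <N> s <E>  s s s q $  expand <E> → ε
   4  $ q <N> <N> s      s s s q $  match s
   5  $ q <N> <N>        s s q $    expand <N> → <E> s
   6  $ q <N> s <E>      s s q $    expand <E> → ε
   7  $ q <N> s          s s q $    match s
   8  $ q <N>            s q $      expand <N> → <E> s
   9  $ q s <E>          s q $      expand <E> → ε
  10  $ q s              s q $      match s
  11  $ q                q $        match q
Accept reached after 11 steps.

11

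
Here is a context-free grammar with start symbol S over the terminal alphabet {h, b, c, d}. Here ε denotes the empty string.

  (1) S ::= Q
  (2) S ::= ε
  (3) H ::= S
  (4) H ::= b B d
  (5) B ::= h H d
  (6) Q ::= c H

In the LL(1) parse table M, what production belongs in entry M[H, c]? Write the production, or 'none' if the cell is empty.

H ::= S

FIRST(B) = {h}
FIRST(Q) = {c}
FIRST(S) = {ε, c}  (via Q)
FIRST(H) = {ε, b, c}  (via S)
FOLLOW(S) includes $ since S is the start symbol.
FOLLOW(Q): in S::=Q, the suffix after Q is empty, so FOLLOW(Q) ⊇ FOLLOW(S) = {$, d}. Thus FOLLOW(Q) = {$, d}.
FOLLOW(H): in B::=h H d, H is followed by d with FIRST {d}; in Q::=c H, the suffix after H is empty, so FOLLOW(H) ⊇ FOLLOW(Q) = {$, d}. Thus FOLLOW(H) = {$, d}.
For H ::= S: FIRST(S) = {ε, c}, so it goes in M[H, t] for t ∈ {c}; since ε ∈ FIRST, also for every t ∈ FOLLOW(H) = {$, d}.
For H ::= b B d: FIRST(b B d) = {b}, so it goes in M[H, t] for t ∈ {b}.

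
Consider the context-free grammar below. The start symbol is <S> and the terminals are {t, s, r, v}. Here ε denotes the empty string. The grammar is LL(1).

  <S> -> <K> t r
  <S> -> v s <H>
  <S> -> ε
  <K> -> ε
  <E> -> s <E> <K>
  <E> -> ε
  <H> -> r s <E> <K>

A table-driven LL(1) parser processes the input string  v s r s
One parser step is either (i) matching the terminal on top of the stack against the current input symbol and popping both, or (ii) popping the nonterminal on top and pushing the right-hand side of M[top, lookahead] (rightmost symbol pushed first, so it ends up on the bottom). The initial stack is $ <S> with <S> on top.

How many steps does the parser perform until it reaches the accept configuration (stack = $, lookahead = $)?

8

     Stack          Input      Action
  1  $ <S>          v s r s $  expand <S> -> v s <H>
  2  $ <H> s v      v s r s $  match v
  3  $ <H> s        s r s $    match s
  4  $ <H>          r s $      expand <H> -> r s <E> <K>
  5  $ <K> <E> s r  r s $      match r
  6  $ <K> <E> s    s $        match s
  7  $ <K> <E>      $          expand <E> -> ε
  8  $ <K>          $          expand <K> -> ε
Accept reached after 8 steps.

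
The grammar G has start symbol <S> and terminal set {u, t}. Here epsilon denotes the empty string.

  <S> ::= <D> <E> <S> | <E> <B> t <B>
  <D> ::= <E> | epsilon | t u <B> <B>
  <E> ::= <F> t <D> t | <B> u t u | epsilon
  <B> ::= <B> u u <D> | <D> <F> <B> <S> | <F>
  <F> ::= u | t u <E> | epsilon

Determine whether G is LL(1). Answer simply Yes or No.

FIRST(<S>) = {t, u}
FIRST(<D>) = {epsilon, t, u}
FIRST(<E>) = {epsilon, t, u}
FIRST(<B>) = {epsilon, t, u}
FIRST(<F>) = {epsilon, t, u}
FOLLOW(<S>) = {$, t, u}
FOLLOW(<D>) = {$, t, u}
FOLLOW(<E>) = {$, t, u}
FOLLOW(<B>) = {$, t, u}
FOLLOW(<F>) = {$, t, u}
Cell M[<B>, t] receives both <B> ::= <B> u u <D> and <B> ::= <D> <F> <B> <S> and <B> ::= <F> — the grammar is not LL(1).

No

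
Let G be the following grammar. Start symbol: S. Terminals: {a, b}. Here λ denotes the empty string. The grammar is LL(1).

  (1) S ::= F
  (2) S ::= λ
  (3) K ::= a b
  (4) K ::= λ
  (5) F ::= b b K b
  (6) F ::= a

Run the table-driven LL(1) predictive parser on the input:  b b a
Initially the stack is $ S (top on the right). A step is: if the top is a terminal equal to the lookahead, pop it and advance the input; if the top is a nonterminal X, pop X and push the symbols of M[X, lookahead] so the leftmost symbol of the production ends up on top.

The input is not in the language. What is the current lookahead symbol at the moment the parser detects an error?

$

     Stack      Input    Action
  1  $ S        b b a $  expand S ::= F
  2  $ F        b b a $  expand F ::= b b K b
  3  $ b K b b  b b a $  match b
  4  $ b K b    b a $    match b
  5  $ b K      a $      expand K ::= a b
  6  $ b b a    a $      match a
  7  $ b b      $        error: top is terminal b but lookahead is $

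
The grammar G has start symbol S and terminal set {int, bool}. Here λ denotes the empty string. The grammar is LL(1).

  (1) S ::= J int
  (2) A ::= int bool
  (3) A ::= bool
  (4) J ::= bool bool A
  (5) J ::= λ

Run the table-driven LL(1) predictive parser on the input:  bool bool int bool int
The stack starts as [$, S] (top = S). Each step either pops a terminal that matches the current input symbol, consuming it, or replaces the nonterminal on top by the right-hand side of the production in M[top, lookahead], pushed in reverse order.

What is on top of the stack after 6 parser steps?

step 1: stack=$ S  input=bool bool int bool int $  — expand S ::= J int
step 2: stack=$ int J  input=bool bool int bool int $  — expand J ::= bool bool A
step 3: stack=$ int A bool bool  input=bool bool int bool int $  — match bool
step 4: stack=$ int A bool  input=bool int bool int $  — match bool
step 5: stack=$ int A  input=int bool int $  — expand A ::= int bool
step 6: stack=$ int bool int  input=int bool int $  — match int
Stack after step 6: $ int bool (top = bool).

bool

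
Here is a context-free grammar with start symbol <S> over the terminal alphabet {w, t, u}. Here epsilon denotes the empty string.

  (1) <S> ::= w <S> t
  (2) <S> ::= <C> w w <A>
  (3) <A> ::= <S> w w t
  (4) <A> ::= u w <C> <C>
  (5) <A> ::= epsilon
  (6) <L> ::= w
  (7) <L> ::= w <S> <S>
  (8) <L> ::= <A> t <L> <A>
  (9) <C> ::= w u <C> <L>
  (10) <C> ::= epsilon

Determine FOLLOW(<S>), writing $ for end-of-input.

FIRST(<C>): from <C>::=w u <C> <L> we get {w}; from <C>::=epsilon we get {epsilon}. So FIRST(<C>) = {epsilon, w}.
FIRST(<S>): from <S>::=w <S> t we get {w}; from <S>::=<C> w w <A> we get {w}. So FIRST(<S>) = {w}.
FIRST(<A>): from <A>::=<S> w w t we get {w}; from <A>::=u w <C> <C> we get {u}; from <A>::=epsilon we get {epsilon}. So FIRST(<A>) = {epsilon, u, w}.
FIRST(<L>): from <L>::=w we get {w}; from <L>::=w <S> <S> we get {w}; from <L>::=<A> t <L> <A> we get {t, u, w}. So FIRST(<L>) = {t, u, w}.
FOLLOW(<S>) includes $ since <S> is the start symbol.
FOLLOW(<S>): in <S>::=w <S> t, <S> is followed by t with FIRST {t}; in <A>::=<S> w w t, <S> is followed by w w t with FIRST {w}; in <L>::=w <S> <S> (occurrence 1), <S> is followed by <S> with FIRST {w}; in <L>::=w <S> <S> (occurrence 2), the suffix after <S> is empty, so FOLLOW(<S>) ⊇ FOLLOW(<L>) = {$, t, u, w}. Thus FOLLOW(<S>) = {$, t, u, w}.
FOLLOW(<A>): in <S>::=<C> w w <A>, the suffix after <A> is empty, so FOLLOW(<A>) ⊇ FOLLOW(<S>) = {$, t, u, w}; in <L>::=<A> t <L> <A> (occurrence 1), <A> is followed by t <L> <A> with FIRST {t}; in <L>::=<A> t <L> <A> (occurrence 2), the suffix after <A> is empty, so FOLLOW(<A>) ⊇ FOLLOW(<L>) = {$, t, u, w}. Thus FOLLOW(<A>) = {$, t, u, w}.
FOLLOW(<C>): in <S>::=<C> w w <A>, <C> is followed by w w <A> with FIRST {w}; in <A>::=u w <C> <C> (occurrence 1), <C> is followed by <C> with FIRST {epsilon, w}; in <A>::=u w <C> <C> (occurrence 1), the suffix after <C> is nullable, so FOLLOW(<C>) ⊇ FOLLOW(<A>) = {$, t, u, w}; in <A>::=u w <C> <C> (occurrence 2), the suffix after <C> is empty, so FOLLOW(<C>) ⊇ FOLLOW(<A>) = {$, t, u, w}; in <C>::=w u <C> <L>, <C> is followed by <L> with FIRST {t, u, w}. Thus FOLLOW(<C>) = {$, t, u, w}.
FOLLOW(<L>): in <L>::=<A> t <L> <A>, <L> is followed by <A> with FIRST {epsilon, u, w}; in <L>::=<A> t <L> <A>, the suffix after <L> is nullable (adds nothing new); in <C>::=w u <C> <L>, the suffix after <L> is empty, so FOLLOW(<L>) ⊇ FOLLOW(<C>) = {$, t, u, w}. Thus FOLLOW(<L>) = {$, t, u, w}.

{$, t, u, w}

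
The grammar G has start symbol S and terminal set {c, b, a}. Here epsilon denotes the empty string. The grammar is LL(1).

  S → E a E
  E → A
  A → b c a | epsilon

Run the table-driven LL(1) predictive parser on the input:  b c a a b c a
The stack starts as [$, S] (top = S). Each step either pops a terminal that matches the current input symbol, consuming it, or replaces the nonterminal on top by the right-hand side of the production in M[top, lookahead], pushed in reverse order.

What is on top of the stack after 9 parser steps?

b

     Stack        Input            Action
  1  $ S          b c a a b c a $  expand S → E a E
  2  $ E a E      b c a a b c a $  expand E → A
  3  $ E a A      b c a a b c a $  expand A → b c a
  4  $ E a a c b  b c a a b c a $  match b
  5  $ E a a c    c a a b c a $    match c
  6  $ E a a      a a b c a $      match a
  7  $ E a        a b c a $        match a
  8  $ E          b c a $          expand E → A
  9  $ A          b c a $          expand A → b c a
Stack after step 9: $ a c b (top = b).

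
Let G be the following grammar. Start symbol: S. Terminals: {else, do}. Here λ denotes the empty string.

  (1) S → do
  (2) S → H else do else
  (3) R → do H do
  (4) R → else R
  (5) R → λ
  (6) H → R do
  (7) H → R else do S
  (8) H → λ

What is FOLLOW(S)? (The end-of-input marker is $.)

FIRST(R) = {λ, do, else}
FIRST(H) = {λ, do, else}  (via R do, R else do S)
FIRST(S) = {do, else}  (via H else do else)
FOLLOW(S) includes $ since S is the start symbol.
FOLLOW(R): in R→else R, the suffix after R is empty (adds nothing new); in H→R do, R is followed by do with FIRST {do}; in H→R else do S, R is followed by else do S with FIRST {else}. Thus FOLLOW(R) = {do, else}.
FOLLOW(H): in S→H else do else, H is followed by else do else with FIRST {else}; in R→do H do, H is followed by do with FIRST {do}. Thus FOLLOW(H) = {do, else}.
FOLLOW(S): in H→R else do S, the suffix after S is empty, so FOLLOW(S) ⊇ FOLLOW(H) = {do, else}. Thus FOLLOW(S) = {$, do, else}.

{$, do, else}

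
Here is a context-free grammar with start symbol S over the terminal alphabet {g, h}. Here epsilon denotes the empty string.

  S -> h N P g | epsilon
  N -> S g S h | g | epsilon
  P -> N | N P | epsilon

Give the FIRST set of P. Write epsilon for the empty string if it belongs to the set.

FIRST(S) = {epsilon, h}
FIRST(N) = {epsilon, g, h}  (via S g S h)
FIRST(P) = {epsilon, g, h}  (via N, N P)

{epsilon, g, h}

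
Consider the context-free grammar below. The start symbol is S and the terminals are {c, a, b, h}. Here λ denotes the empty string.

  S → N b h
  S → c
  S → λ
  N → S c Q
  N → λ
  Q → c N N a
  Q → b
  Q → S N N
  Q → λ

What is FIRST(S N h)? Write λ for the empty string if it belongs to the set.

{b, c, h}

FIRST(S) = {λ, b, c}  (via N b h)
FIRST(N) = {λ, b, c}  (via S c Q)
FIRST(Q) = {λ, b, c}  (via S N N)
FIRST(S N h): take FIRST of each symbol in turn, carrying on past any symbol whose FIRST contains λ; result {b, c, h}.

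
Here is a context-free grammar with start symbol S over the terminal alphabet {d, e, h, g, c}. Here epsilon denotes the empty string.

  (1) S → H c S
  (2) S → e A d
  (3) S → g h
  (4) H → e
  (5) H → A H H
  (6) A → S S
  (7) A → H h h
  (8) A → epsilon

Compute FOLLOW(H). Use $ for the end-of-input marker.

{c, e, g, h}

FIRST(S) = {e, g}  (via H c S)
FIRST(H) = {e, g}  (via A H H)
FIRST(A) = {epsilon, e, g}  (via S S, H h h)
FOLLOW(S) includes $ since S is the start symbol.
FOLLOW(H): in S→H c S, H is followed by c S with FIRST {c}; in H→A H H (occurrence 1), H is followed by H with FIRST {e, g}; in H→A H H (occurrence 2), the suffix after H is empty (adds nothing new); in A→H h h, H is followed by h h with FIRST {h}. Thus FOLLOW(H) = {c, e, g, h}.
FOLLOW(A): in S→e A d, A is followed by d with FIRST {d}; in H→A H H, A is followed by H H with FIRST {e, g}. Thus FOLLOW(A) = {d, e, g}.
FOLLOW(S): in S→H c S, the suffix after S is empty (adds nothing new); in A→S S (occurrence 1), S is followed by S with FIRST {e, g}; in A→S S (occurrence 2), the suffix after S is empty, so FOLLOW(S) ⊇ FOLLOW(A) = {d, e, g}. Thus FOLLOW(S) = {$, d, e, g}.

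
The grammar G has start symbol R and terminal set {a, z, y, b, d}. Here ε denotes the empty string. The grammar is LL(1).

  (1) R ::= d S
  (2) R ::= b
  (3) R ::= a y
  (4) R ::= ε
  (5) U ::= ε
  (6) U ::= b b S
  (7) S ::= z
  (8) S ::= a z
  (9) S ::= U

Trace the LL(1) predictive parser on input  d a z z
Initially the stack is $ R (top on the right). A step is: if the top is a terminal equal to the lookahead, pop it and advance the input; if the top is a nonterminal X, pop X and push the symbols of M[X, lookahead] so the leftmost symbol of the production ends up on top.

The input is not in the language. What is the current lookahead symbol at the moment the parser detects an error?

z

step 1: stack=$ R  input=d a z z $  — expand R ::= d S
step 2: stack=$ S d  input=d a z z $  — match d
step 3: stack=$ S  input=a z z $  — expand S ::= a z
step 4: stack=$ z a  input=a z z $  — match a
step 5: stack=$ z  input=z z $  — match z
step 6: stack=$  input=z $  — error: stack empty but input remains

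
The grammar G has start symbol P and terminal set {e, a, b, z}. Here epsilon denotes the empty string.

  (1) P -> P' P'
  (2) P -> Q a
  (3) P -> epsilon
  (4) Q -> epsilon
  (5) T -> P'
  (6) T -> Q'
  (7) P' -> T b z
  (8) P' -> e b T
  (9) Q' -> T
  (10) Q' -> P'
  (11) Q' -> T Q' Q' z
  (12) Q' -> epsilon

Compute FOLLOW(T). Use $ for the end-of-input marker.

{$, b, e, z}

FIRST(Q) = {epsilon}
FIRST(P) = {epsilon, a, b, e, z}  (via P' P', Q a)
FIRST(T) = {epsilon, b, e, z}  (via P', Q')
FIRST(P') = {b, e, z}  (via T b z)
FIRST(Q') = {epsilon, b, e, z}  (via T, P', T Q' Q' z)
FOLLOW(P) includes $ since P is the start symbol.
FOLLOW(P): P appears on no right-hand side. Thus FOLLOW(P) = {$}.
FOLLOW(Q): in P->Q a, Q is followed by a with FIRST {a}. Thus FOLLOW(Q) = {a}.
FOLLOW(T): in P'->T b z, T is followed by b z with FIRST {b}; in P'->e b T, the suffix after T is empty, so FOLLOW(T) ⊇ FOLLOW(P') = {$, b, e, z}; in Q'->T, the suffix after T is empty, so FOLLOW(T) ⊇ FOLLOW(Q') = {$, b, e, z}; in Q'->T Q' Q' z, T is followed by Q' Q' z with FIRST {b, e, z}. Thus FOLLOW(T) = {$, b, e, z}.
FOLLOW(Q'): in T->Q', the suffix after Q' is empty, so FOLLOW(Q') ⊇ FOLLOW(T) = {$, b, e, z}; in Q'->T Q' Q' z (occurrence 1), Q' is followed by Q' z with FIRST {b, e, z}; in Q'->T Q' Q' z (occurrence 2), Q' is followed by z with FIRST {z}. Thus FOLLOW(Q') = {$, b, e, z}.
FOLLOW(P'): in P->P' P' (occurrence 1), P' is followed by P' with FIRST {b, e, z}; in P->P' P' (occurrence 2), the suffix after P' is empty, so FOLLOW(P') ⊇ FOLLOW(P) = {$}; in T->P', the suffix after P' is empty, so FOLLOW(P') ⊇ FOLLOW(T) = {$, b, e, z}; in Q'->P', the suffix after P' is empty, so FOLLOW(P') ⊇ FOLLOW(Q') = {$, b, e, z}. Thus FOLLOW(P') = {$, b, e, z}.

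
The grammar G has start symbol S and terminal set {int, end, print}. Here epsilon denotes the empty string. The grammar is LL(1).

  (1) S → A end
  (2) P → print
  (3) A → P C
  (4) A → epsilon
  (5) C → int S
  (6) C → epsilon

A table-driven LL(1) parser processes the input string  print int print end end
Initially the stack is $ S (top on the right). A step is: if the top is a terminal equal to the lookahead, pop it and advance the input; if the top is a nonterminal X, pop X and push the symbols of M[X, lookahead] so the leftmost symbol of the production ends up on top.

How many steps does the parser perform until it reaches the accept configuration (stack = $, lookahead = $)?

step 1: stack=$ S  input=print int print end end $  — expand S → A end
step 2: stack=$ end A  input=print int print end end $  — expand A → P C
step 3: stack=$ end C P  input=print int print end end $  — expand P → print
step 4: stack=$ end C print  input=print int print end end $  — match print
step 5: stack=$ end C  input=int print end end $  — expand C → int S
step 6: stack=$ end S int  input=int print end end $  — match int
step 7: stack=$ end S  input=print end end $  — expand S → A end
step 8: stack=$ end end A  input=print end end $  — expand A → P C
step 9: stack=$ end end C P  input=print end end $  — expand P → print
step 10: stack=$ end end C print  input=print end end $  — match print
step 11: stack=$ end end C  input=end end $  — expand C → epsilon
step 12: stack=$ end end  input=end end $  — match end
step 13: stack=$ end  input=end $  — match end
Accept reached after 13 steps.

13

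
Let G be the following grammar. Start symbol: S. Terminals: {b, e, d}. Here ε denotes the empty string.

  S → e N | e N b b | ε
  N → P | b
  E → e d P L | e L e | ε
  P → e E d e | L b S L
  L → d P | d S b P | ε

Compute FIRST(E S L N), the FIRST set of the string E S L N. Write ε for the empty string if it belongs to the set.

{b, d, e}

FIRST(S) = {ε, e}
FIRST(E) = {ε, e}
FIRST(L) = {ε, d}
FIRST(P) = {b, d, e}  (via L b S L)
FIRST(N) = {b, d, e}  (via P)
FIRST(E S L N): take FIRST of each symbol in turn, carrying on past any symbol whose FIRST contains ε; result {b, d, e}.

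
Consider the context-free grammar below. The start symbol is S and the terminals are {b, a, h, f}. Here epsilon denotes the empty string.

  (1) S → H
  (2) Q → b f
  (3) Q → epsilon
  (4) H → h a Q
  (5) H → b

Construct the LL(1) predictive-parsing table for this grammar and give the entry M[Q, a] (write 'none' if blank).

none

FIRST(Q): from Q→b f we get {b}; from Q→epsilon we get {epsilon}. So FIRST(Q) = {epsilon, b}.
FIRST(H): from H→h a Q we get {h}; from H→b we get {b}. So FIRST(H) = {b, h}.
FIRST(S): from S→H we get {b, h}. So FIRST(S) = {b, h}.
FOLLOW(S) includes $ since S is the start symbol.
FOLLOW(H): in S→H, the suffix after H is empty, so FOLLOW(H) ⊇ FOLLOW(S) = {$}. Thus FOLLOW(H) = {$}.
FOLLOW(Q): in H→h a Q, the suffix after Q is empty, so FOLLOW(Q) ⊇ FOLLOW(H) = {$}. Thus FOLLOW(Q) = {$}.
For Q → b f: FIRST(b f) = {b}, so it goes in M[Q, t] for t ∈ {b}.
For Q → epsilon: FIRST(epsilon) = {epsilon}, so it goes in M[Q, t] for t ∈ {}; since epsilon ∈ FIRST, also for every t ∈ FOLLOW(Q) = {$}.
None of these place a production in M[Q, a].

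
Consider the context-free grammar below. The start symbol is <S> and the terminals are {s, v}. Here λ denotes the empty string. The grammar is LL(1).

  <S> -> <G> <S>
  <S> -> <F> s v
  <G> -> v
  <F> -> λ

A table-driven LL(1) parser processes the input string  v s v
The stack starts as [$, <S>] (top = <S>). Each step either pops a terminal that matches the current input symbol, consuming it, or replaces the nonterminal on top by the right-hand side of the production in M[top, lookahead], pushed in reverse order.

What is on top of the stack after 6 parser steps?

v

     Stack      Input    Action
  1  $ <S>      v s v $  expand <S> -> <G> <S>
  2  $ <S> <G>  v s v $  expand <G> -> v
  3  $ <S> v    v s v $  match v
  4  $ <S>      s v $    expand <S> -> <F> s v
  5  $ v s <F>  s v $    expand <F> -> λ
  6  $ v s      s v $    match s
Stack after step 6: $ v (top = v).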